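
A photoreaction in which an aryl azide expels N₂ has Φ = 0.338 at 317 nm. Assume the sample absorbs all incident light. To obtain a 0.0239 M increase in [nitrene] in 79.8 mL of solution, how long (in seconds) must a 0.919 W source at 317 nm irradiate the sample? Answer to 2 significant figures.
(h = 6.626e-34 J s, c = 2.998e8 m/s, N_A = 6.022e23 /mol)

t ≈ 2300 s

Product: (0.0239 M)(0.0798 L) = 0.001907 mol.
Photons that must be absorbed: 0.001907 / 0.338 = 0.005642 mol.
Photon energy: hc/λ = 6.266e-19 J; per mole, 3.773e5 J mol⁻¹.
Energy required: 0.005642 × 3.773e5 = 2129 J.
Time: 2129 J / 0.919 W = 2300 s.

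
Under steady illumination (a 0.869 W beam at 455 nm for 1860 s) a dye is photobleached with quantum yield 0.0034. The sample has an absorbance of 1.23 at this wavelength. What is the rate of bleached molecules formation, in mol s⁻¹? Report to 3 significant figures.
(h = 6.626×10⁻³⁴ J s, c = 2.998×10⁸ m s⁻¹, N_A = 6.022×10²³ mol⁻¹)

Photon energy at 455 nm: hc/λ = (6.626×10⁻³⁴)(2.998×10⁸)/(455×10⁻⁹) = 4.366×10⁻¹⁹ J.
Energy delivered: (0.869 W)(1860 s) = 1616 J.
Photons incident: 1616 / 4.366×10⁻¹⁹ = 3.701×10²¹, i.e. 3.701×10²¹/6.022×10²³ = 0.006146 mol.
Fraction absorbed: 1 − 10^(−1.23) = 0.9411.
Photons absorbed: 0.9411 × 0.006146 = 0.005784 mol.
Product formed: 0.0034 × 0.005784 = 1.967×10⁻⁵ mol.
Rate: 1.967×10⁻⁵ / 1860 s = 1.06×10⁻⁸ mol s⁻¹.

1.06×10⁻⁸ mol s⁻¹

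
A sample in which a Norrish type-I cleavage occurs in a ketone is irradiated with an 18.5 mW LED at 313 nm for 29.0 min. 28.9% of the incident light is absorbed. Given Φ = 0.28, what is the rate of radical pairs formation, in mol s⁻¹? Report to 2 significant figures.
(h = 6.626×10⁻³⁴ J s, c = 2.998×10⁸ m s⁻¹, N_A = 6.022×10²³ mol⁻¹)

3.9×10⁻⁹ mol s⁻¹

Photon energy at 313 nm: hc/λ = (6.626×10⁻³⁴)(2.998×10⁸)/(313×10⁻⁹) = 6.347×10⁻¹⁹ J.
Energy delivered: (18.5 mW)(1740 s) = 32.19 J.
Photons incident: 32.19 / 6.347×10⁻¹⁹ = 5.072×10¹⁹, i.e. 5.072×10¹⁹/6.022×10²³ = 8.422×10⁻⁵ mol.
Photons absorbed: 0.289 × 8.422×10⁻⁵ = 2.434×10⁻⁵ mol.
Product formed: 0.28 × 2.434×10⁻⁵ = 6.815×10⁻⁶ mol.
Rate: 6.815×10⁻⁶ / 1740 s = 3.9×10⁻⁹ mol s⁻¹.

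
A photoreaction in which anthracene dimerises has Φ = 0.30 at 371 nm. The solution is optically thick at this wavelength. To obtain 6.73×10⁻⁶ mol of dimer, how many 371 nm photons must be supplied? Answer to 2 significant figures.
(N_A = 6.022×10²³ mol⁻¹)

Photons that must be absorbed: 6.73×10⁻⁶ / 0.30 = 2.243×10⁻⁵ mol.
Photon count: 2.243×10⁻⁵ × 6.022×10²³ = 1.4×10¹⁹.

1.4×10¹⁹ photons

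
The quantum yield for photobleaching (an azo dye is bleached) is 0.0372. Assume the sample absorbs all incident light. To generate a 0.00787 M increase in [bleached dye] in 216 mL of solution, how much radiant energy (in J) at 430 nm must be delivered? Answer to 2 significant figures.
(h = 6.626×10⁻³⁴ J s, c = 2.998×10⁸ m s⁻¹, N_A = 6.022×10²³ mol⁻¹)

Product: (0.00787 M)(0.216 L) = 0.001700 mol.
Photons that must be absorbed: 0.001700 / 0.0372 = 0.04570 mol.
Photon energy: hc/λ = 4.620×10⁻¹⁹ J; per mole, 2.782×10⁵ J mol⁻¹.
Energy required: 0.04570 × 2.782×10⁵ = 1.3×10⁴ J.

1.3×10⁴ J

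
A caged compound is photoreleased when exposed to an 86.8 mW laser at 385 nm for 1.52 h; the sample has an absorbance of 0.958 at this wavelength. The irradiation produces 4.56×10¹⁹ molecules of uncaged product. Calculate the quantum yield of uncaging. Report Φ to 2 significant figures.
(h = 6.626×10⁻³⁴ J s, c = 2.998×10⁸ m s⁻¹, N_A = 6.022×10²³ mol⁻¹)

Φ = 0.056

Product: 4.56×10¹⁹ / 6.022×10²³ = 7.572×10⁻⁵ mol.
Photon energy at 385 nm: hc/λ = (6.626×10⁻³⁴)(2.998×10⁸)/(385×10⁻⁹) = 5.160×10⁻¹⁹ J.
Energy delivered: (86.8 mW)(5472 s) = 475.0 J.
Photons incident: 475.0 / 5.160×10⁻¹⁹ = 9.205×10²⁰, i.e. 9.205×10²⁰/6.022×10²³ = 0.001529 mol.
Fraction absorbed: 1 − 10^(−0.958) = 0.8898.
Photons absorbed: 0.8898 × 0.001529 = 0.001361 mol.
Φ = 7.572×10⁻⁵ mol / 0.001361 mol photons = 0.056.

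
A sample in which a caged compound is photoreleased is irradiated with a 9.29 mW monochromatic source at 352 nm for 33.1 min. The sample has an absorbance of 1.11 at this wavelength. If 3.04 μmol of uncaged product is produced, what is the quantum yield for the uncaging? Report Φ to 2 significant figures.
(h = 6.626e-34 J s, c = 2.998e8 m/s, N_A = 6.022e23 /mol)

Φ = 0.061

Product: 3.04 μmol = 3.04e-6 mol.
Photon energy at 352 nm: hc/λ = (6.626e-34)(2.998e8)/(352e-9) = 5.643e-19 J.
Energy delivered: (9.29 mW)(1986 s) = 18.45 J.
Photons incident: 18.45 / 5.643e-19 = 3.270e19, i.e. 3.270e19/6.022e23 = 5.430e-5 mol.
Fraction absorbed: 1 − 10^(−1.11) = 0.9224.
Photons absorbed: 0.9224 × 5.430e-5 = 5.009e-5 mol.
Φ = 3.04e-6 mol / 5.009e-5 mol photons = 0.061.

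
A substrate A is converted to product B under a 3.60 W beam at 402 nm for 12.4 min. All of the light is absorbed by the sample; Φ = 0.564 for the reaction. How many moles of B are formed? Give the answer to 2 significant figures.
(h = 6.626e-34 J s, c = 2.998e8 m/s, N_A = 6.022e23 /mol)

Photon energy at 402 nm: hc/λ = (6.626e-34)(2.998e8)/(402e-9) = 4.941e-19 J.
Energy delivered: (3.60 W)(744 s) = 2678 J.
Photons incident: 2678 / 4.941e-19 = 5.420e21, i.e. 5.420e21/6.022e23 = 0.009000 mol.
Product: Φ × n_abs = 0.564 × 0.009000 = 0.005076 mol.

0.0051 mol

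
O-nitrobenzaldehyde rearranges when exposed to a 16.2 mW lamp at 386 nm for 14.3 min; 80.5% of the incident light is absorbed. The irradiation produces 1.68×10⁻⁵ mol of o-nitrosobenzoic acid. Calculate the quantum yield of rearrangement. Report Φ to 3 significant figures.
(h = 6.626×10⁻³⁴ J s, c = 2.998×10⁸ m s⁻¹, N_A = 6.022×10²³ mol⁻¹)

Photon energy at 386 nm: hc/λ = (6.626×10⁻³⁴)(2.998×10⁸)/(386×10⁻⁹) = 5.146×10⁻¹⁹ J.
Energy delivered: (16.2 mW)(858 s) = 13.90 J.
Photons incident: 13.90 / 5.146×10⁻¹⁹ = 2.701×10¹⁹, i.e. 2.701×10¹⁹/6.022×10²³ = 4.485×10⁻⁵ mol.
Photons absorbed: 0.805 × 4.485×10⁻⁵ = 3.610×10⁻⁵ mol.
Φ = 1.68×10⁻⁵ mol / 3.610×10⁻⁵ mol photons = 0.465.

Φ = 0.465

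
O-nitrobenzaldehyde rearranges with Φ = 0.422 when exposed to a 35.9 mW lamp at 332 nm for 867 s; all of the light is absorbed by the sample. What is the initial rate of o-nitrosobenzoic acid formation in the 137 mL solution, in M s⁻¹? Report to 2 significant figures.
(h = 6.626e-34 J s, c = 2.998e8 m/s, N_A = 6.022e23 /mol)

Photon energy at 332 nm: hc/λ = (6.626e-34)(2.998e8)/(332e-9) = 5.983e-19 J.
Energy delivered: (35.9 mW)(867 s) = 31.13 J.
Photons incident: 31.13 / 5.983e-19 = 5.203e19, i.e. 5.203e19/6.022e23 = 8.640e-5 mol.
Product formed: 0.422 × 8.640e-5 = 3.646e-5 mol.
Rate: 3.646e-5 mol / (867 s × 0.137 L) = 3.1e-7 M s⁻¹.

3.1e-7 M s⁻¹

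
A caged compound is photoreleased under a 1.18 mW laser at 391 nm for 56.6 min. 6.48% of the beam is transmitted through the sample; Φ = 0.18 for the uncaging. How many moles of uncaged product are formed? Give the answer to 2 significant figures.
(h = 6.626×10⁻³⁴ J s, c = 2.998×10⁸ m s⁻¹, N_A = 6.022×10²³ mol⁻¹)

2.2×10⁻⁶ mol

Photon energy at 391 nm: hc/λ = (6.626×10⁻³⁴)(2.998×10⁸)/(391×10⁻⁹) = 5.080×10⁻¹⁹ J.
Energy delivered: (1.18 mW)(3396 s) = 4.007 J.
Photons incident: 4.007 / 5.080×10⁻¹⁹ = 7.888×10¹⁸, i.e. 7.888×10¹⁸/6.022×10²³ = 1.310×10⁻⁵ mol.
Fraction absorbed: 1 − 6.48/100 = 0.9352.
Photons absorbed: 0.9352 × 1.310×10⁻⁵ = 1.225×10⁻⁵ mol.
Product: Φ × n_abs = 0.18 × 1.225×10⁻⁵ = 2.205×10⁻⁶ mol.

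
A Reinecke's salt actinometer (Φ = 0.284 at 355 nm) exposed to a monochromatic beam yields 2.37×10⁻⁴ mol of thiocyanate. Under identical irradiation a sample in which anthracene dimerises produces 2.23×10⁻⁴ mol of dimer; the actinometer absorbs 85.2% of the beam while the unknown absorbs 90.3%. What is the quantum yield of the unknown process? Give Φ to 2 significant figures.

Photons absorbed by the actinometer: 2.37×10⁻⁴ / 0.284 = 8.345×10⁻⁴ mol.
Incident flux: 8.345×10⁻⁴ / 0.852 = 9.795×10⁻⁴ einstein.
Absorbed by unknown: 0.903 × 9.795×10⁻⁴ = 8.845×10⁻⁴ mol.
Φ(unknown) = 2.23×10⁻⁴ / 8.845×10⁻⁴ = 0.25.

Φ = 0.25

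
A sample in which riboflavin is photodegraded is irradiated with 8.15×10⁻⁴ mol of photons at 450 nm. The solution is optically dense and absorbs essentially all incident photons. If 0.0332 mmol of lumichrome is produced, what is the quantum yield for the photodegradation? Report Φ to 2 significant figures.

Φ = 0.041

Product: 0.0332 mmol = 3.32×10⁻⁵ mol.
Φ = 3.32×10⁻⁵ mol / 8.15×10⁻⁴ mol photons = 0.041.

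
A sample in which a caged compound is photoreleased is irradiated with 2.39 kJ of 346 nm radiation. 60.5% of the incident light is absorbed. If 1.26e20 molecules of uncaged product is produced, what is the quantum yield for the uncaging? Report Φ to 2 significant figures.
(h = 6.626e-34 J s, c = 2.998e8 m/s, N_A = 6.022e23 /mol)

Φ = 0.050

Product: 1.26e20 / 6.022e23 = 2.092e-4 mol.
Photon energy at 346 nm: hc/λ = (6.626e-34)(2.998e8)/(346e-9) = 5.741e-19 J.
Incident energy: 2.39 kJ = 2390 J.
Photons incident: 2390 / 5.741e-19 = 4.163e21, i.e. 4.163e21/6.022e23 = 0.006913 mol.
Photons absorbed: 0.605 × 0.006913 = 0.004182 mol.
Φ = 2.092e-4 mol / 0.004182 mol photons = 0.050.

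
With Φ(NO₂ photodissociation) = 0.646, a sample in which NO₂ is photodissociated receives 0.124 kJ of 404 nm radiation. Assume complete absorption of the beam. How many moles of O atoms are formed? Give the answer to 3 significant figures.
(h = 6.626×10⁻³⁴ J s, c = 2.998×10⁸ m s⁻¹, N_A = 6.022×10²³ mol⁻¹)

Photon energy at 404 nm: hc/λ = (6.626×10⁻³⁴)(2.998×10⁸)/(404×10⁻⁹) = 4.917×10⁻¹⁹ J.
Incident energy: 0.124 kJ = 124 J.
Photons incident: 124 / 4.917×10⁻¹⁹ = 2.522×10²⁰, i.e. 2.522×10²⁰/6.022×10²³ = 4.188×10⁻⁴ mol.
Product: Φ × n_abs = 0.646 × 4.188×10⁻⁴ = 2.705×10⁻⁴ mol.

2.71×10⁻⁴ mol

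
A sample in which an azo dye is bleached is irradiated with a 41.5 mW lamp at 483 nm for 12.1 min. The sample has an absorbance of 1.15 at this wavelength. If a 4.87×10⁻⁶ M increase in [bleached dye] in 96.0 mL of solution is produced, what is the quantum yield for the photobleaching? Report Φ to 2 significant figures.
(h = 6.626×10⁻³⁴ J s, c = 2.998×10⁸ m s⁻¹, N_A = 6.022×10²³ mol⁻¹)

Φ = 0.0041

Product: (4.87×10⁻⁶ M)(0.096 L) = 4.675×10⁻⁷ mol.
Photon energy at 483 nm: hc/λ = (6.626×10⁻³⁴)(2.998×10⁸)/(483×10⁻⁹) = 4.113×10⁻¹⁹ J.
Energy delivered: (41.5 mW)(726 s) = 30.13 J.
Photons incident: 30.13 / 4.113×10⁻¹⁹ = 7.326×10¹⁹, i.e. 7.326×10¹⁹/6.022×10²³ = 1.217×10⁻⁴ mol.
Fraction absorbed: 1 − 10^(−1.15) = 0.9292.
Photons absorbed: 0.9292 × 1.217×10⁻⁴ = 1.131×10⁻⁴ mol.
Φ = 4.675×10⁻⁷ mol / 1.131×10⁻⁴ mol photons = 0.0041.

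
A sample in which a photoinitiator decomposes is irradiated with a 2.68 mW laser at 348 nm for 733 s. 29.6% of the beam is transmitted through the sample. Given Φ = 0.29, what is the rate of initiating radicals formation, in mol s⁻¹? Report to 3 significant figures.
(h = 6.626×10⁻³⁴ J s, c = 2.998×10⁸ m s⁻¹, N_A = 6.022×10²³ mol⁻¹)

1.59×10⁻⁹ mol s⁻¹

Photon energy at 348 nm: hc/λ = (6.626×10⁻³⁴)(2.998×10⁸)/(348×10⁻⁹) = 5.708×10⁻¹⁹ J.
Energy delivered: (2.68 mW)(733 s) = 1.964 J.
Photons incident: 1.964 / 5.708×10⁻¹⁹ = 3.441×10¹⁸, i.e. 3.441×10¹⁸/6.022×10²³ = 5.714×10⁻⁶ mol.
Fraction absorbed: 1 − 29.6/100 = 0.7040.
Photons absorbed: 0.7040 × 5.714×10⁻⁶ = 4.023×10⁻⁶ mol.
Product formed: 0.29 × 4.023×10⁻⁶ = 1.167×10⁻⁶ mol.
Rate: 1.167×10⁻⁶ / 733 s = 1.59×10⁻⁹ mol s⁻¹.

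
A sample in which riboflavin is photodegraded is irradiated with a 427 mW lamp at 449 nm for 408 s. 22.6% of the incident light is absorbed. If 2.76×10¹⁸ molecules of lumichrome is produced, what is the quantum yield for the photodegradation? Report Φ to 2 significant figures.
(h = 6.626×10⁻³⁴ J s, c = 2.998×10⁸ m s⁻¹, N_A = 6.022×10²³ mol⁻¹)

Product: 2.76×10¹⁸ / 6.022×10²³ = 4.583×10⁻⁶ mol.
Photon energy at 449 nm: hc/λ = (6.626×10⁻³⁴)(2.998×10⁸)/(449×10⁻⁹) = 4.424×10⁻¹⁹ J.
Energy delivered: (427 mW)(408 s) = 174.2 J.
Photons incident: 174.2 / 4.424×10⁻¹⁹ = 3.938×10²⁰, i.e. 3.938×10²⁰/6.022×10²³ = 6.539×10⁻⁴ mol.
Photons absorbed: 0.226 × 6.539×10⁻⁴ = 1.478×10⁻⁴ mol.
Φ = 4.583×10⁻⁶ mol / 1.478×10⁻⁴ mol photons = 0.031.

Φ = 0.031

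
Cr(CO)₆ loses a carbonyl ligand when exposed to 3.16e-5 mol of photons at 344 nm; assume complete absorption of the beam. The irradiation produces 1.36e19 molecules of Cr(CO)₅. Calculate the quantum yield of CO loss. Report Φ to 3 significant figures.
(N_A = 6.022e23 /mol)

Φ = 0.715

Product: 1.36e19 / 6.022e23 = 2.258e-5 mol.
Φ = 2.258e-5 mol / 3.16e-5 mol photons = 0.715.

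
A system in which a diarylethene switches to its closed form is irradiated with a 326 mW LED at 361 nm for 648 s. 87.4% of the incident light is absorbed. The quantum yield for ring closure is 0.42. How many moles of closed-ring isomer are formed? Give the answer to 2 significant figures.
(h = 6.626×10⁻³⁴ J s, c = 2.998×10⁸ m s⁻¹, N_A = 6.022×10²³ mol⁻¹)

2.3×10⁻⁴ mol

Photon energy at 361 nm: hc/λ = (6.626×10⁻³⁴)(2.998×10⁸)/(361×10⁻⁹) = 5.503×10⁻¹⁹ J.
Energy delivered: (326 mW)(648 s) = 211.2 J.
Photons incident: 211.2 / 5.503×10⁻¹⁹ = 3.838×10²⁰, i.e. 3.838×10²⁰/6.022×10²³ = 6.373×10⁻⁴ mol.
Photons absorbed: 0.874 × 6.373×10⁻⁴ = 5.570×10⁻⁴ mol.
Product: Φ × n_abs = 0.42 × 5.570×10⁻⁴ = 2.339×10⁻⁴ mol.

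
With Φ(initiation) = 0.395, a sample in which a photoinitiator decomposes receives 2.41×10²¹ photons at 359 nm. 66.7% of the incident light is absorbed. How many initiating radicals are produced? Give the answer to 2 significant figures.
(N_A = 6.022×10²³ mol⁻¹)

Moles of photons: 2.41×10²¹ / 6.022×10²³ = 0.004002 mol.
Photons absorbed: 0.667 × 0.004002 = 0.002669 mol.
Product: Φ × n_abs = 0.395 × 0.002669 = 0.001054 mol.
As a count: 0.001054 × 6.022×10²³ = 6.3×10²⁰.

6.3×10²⁰ initiating radicals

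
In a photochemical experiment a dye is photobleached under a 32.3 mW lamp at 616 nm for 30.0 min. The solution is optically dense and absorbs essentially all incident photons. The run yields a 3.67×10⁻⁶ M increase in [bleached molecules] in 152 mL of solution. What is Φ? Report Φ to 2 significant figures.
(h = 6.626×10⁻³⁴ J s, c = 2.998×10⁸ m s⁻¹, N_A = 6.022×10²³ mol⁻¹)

Φ = 0.0019

Product: (3.67×10⁻⁶ M)(0.152 L) = 5.578×10⁻⁷ mol.
Photon energy at 616 nm: hc/λ = (6.626×10⁻³⁴)(2.998×10⁸)/(616×10⁻⁹) = 3.225×10⁻¹⁹ J.
Energy delivered: (32.3 mW)(1800 s) = 58.14 J.
Photons incident: 58.14 / 3.225×10⁻¹⁹ = 1.803×10²⁰, i.e. 1.803×10²⁰/6.022×10²³ = 2.994×10⁻⁴ mol.
Φ = 5.578×10⁻⁷ mol / 2.994×10⁻⁴ mol photons = 0.0019.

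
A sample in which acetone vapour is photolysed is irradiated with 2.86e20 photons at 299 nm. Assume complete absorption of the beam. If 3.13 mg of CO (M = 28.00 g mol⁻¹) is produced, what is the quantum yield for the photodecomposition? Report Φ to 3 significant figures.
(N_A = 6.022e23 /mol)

Product: 3.13 mg / 28.00 g mol⁻¹ = 1.118e-4 mol.
Moles of photons: 2.86e20 / 6.022e23 = 4.749e-4 mol.
Φ = 1.118e-4 mol / 4.749e-4 mol photons = 0.235.

Φ = 0.235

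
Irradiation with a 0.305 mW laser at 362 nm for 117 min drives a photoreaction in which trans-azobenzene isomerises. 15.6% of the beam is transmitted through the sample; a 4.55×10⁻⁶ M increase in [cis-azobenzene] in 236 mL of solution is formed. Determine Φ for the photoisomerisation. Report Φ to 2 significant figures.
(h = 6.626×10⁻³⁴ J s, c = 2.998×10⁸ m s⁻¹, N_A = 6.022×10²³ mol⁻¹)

Φ = 0.20

Product: (4.55×10⁻⁶ M)(0.236 L) = 1.074×10⁻⁶ mol.
Photon energy at 362 nm: hc/λ = (6.626×10⁻³⁴)(2.998×10⁸)/(362×10⁻⁹) = 5.487×10⁻¹⁹ J.
Energy delivered: (0.305 mW)(7020 s) = 2.141 J.
Photons incident: 2.141 / 5.487×10⁻¹⁹ = 3.902×10¹⁸, i.e. 3.902×10¹⁸/6.022×10²³ = 6.480×10⁻⁶ mol.
Fraction absorbed: 1 − 15.6/100 = 0.8440.
Photons absorbed: 0.8440 × 6.480×10⁻⁶ = 5.469×10⁻⁶ mol.
Φ = 1.074×10⁻⁶ mol / 5.469×10⁻⁶ mol photons = 0.20.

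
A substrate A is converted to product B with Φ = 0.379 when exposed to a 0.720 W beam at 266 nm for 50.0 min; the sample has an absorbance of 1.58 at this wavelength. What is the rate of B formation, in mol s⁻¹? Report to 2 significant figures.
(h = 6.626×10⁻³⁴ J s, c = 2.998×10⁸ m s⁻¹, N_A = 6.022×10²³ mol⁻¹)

Photon energy at 266 nm: hc/λ = (6.626×10⁻³⁴)(2.998×10⁸)/(266×10⁻⁹) = 7.468×10⁻¹⁹ J.
Energy delivered: (0.720 W)(3000 s) = 2160 J.
Photons incident: 2160 / 7.468×10⁻¹⁹ = 2.892×10²¹, i.e. 2.892×10²¹/6.022×10²³ = 0.004802 mol.
Fraction absorbed: 1 − 10^(−1.58) = 0.9737.
Photons absorbed: 0.9737 × 0.004802 = 0.004676 mol.
Product formed: 0.379 × 0.004676 = 0.001772 mol.
Rate: 0.001772 / 3000 s = 5.9×10⁻⁷ mol s⁻¹.

5.9×10⁻⁷ mol s⁻¹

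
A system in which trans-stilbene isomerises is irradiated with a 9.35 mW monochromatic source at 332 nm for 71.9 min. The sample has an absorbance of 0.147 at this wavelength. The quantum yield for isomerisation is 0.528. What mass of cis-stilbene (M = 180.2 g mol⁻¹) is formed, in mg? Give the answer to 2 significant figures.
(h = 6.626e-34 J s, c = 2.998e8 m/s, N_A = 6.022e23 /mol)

3.1 mg

Photon energy at 332 nm: hc/λ = (6.626e-34)(2.998e8)/(332e-9) = 5.983e-19 J.
Energy delivered: (9.35 mW)(4314 s) = 40.34 J.
Photons incident: 40.34 / 5.983e-19 = 6.742e19, i.e. 6.742e19/6.022e23 = 1.120e-4 mol.
Fraction absorbed: 1 − 10^(−0.147) = 0.2871.
Photons absorbed: 0.2871 × 1.120e-4 = 3.216e-5 mol.
Product: Φ × n_abs = 0.528 × 3.216e-5 = 1.698e-5 mol.
Mass: 1.698e-5 × 180.2 = 0.003060 g = 3.1 mg.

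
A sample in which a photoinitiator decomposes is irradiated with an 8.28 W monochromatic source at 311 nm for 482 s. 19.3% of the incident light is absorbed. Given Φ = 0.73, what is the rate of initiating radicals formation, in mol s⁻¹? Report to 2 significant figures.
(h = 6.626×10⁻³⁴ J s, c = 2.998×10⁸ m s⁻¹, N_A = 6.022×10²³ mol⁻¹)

3.0×10⁻⁶ mol s⁻¹

Photon energy at 311 nm: hc/λ = (6.626×10⁻³⁴)(2.998×10⁸)/(311×10⁻⁹) = 6.387×10⁻¹⁹ J.
Energy delivered: (8.28 W)(482 s) = 3991 J.
Photons incident: 3991 / 6.387×10⁻¹⁹ = 6.249×10²¹, i.e. 6.249×10²¹/6.022×10²³ = 0.01038 mol.
Photons absorbed: 0.193 × 0.01038 = 0.002003 mol.
Product formed: 0.73 × 0.002003 = 0.001462 mol.
Rate: 0.001462 / 482 s = 3.0×10⁻⁶ mol s⁻¹.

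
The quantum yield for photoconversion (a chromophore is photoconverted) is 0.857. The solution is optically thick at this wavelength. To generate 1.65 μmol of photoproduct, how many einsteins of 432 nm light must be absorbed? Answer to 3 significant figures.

Product: 1.65 μmol = 1.65e-6 mol.
Photons that must be absorbed: 1.65e-6 / 0.857 = 1.925e-6 mol.

1.93e-6 einstein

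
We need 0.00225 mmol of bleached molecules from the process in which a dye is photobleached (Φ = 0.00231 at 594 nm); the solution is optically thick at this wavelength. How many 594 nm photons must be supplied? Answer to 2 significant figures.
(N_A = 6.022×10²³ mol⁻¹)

5.9×10²⁰ photons

Product: 0.00225 mmol = 2.25×10⁻⁶ mol.
Photons that must be absorbed: 2.25×10⁻⁶ / 0.00231 = 9.740×10⁻⁴ mol.
Photon count: 9.740×10⁻⁴ × 6.022×10²³ = 5.9×10²⁰.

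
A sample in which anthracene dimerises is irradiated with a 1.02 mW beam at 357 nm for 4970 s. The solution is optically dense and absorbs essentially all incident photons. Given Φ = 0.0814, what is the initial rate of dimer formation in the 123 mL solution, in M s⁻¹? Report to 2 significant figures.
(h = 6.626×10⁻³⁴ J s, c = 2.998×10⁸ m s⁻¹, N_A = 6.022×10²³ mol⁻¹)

Photon energy at 357 nm: hc/λ = (6.626×10⁻³⁴)(2.998×10⁸)/(357×10⁻⁹) = 5.564×10⁻¹⁹ J.
Energy delivered: (1.02 mW)(4970 s) = 5.069 J.
Photons incident: 5.069 / 5.564×10⁻¹⁹ = 9.110×10¹⁸, i.e. 9.110×10¹⁸/6.022×10²³ = 1.513×10⁻⁵ mol.
Product formed: 0.0814 × 1.513×10⁻⁵ = 1.232×10⁻⁶ mol.
Rate: 1.232×10⁻⁶ mol / (4970 s × 0.123 L) = 2.0×10⁻⁹ M s⁻¹.

2.0×10⁻⁹ M s⁻¹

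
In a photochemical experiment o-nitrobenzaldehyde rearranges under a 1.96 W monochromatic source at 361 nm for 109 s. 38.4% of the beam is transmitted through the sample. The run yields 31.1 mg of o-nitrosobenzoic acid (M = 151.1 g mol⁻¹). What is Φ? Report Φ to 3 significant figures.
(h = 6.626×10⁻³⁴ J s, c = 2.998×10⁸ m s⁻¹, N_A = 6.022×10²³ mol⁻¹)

Product: 31.1 mg / 151.1 g mol⁻¹ = 2.058×10⁻⁴ mol.
Photon energy at 361 nm: hc/λ = (6.626×10⁻³⁴)(2.998×10⁸)/(361×10⁻⁹) = 5.503×10⁻¹⁹ J.
Energy delivered: (1.96 W)(109 s) = 213.6 J.
Photons incident: 213.6 / 5.503×10⁻¹⁹ = 3.882×10²⁰, i.e. 3.882×10²⁰/6.022×10²³ = 6.446×10⁻⁴ mol.
Fraction absorbed: 1 − 38.4/100 = 0.6160.
Photons absorbed: 0.6160 × 6.446×10⁻⁴ = 3.971×10⁻⁴ mol.
Φ = 2.058×10⁻⁴ mol / 3.971×10⁻⁴ mol photons = 0.518.

Φ = 0.518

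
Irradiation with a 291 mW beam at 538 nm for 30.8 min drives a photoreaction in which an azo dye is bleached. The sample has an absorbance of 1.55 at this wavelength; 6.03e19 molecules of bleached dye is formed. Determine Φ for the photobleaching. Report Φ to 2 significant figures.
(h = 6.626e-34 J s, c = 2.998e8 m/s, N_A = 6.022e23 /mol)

Product: 6.03e19 / 6.022e23 = 1.001e-4 mol.
Photon energy at 538 nm: hc/λ = (6.626e-34)(2.998e8)/(538e-9) = 3.692e-19 J.
Energy delivered: (291 mW)(1848 s) = 537.8 J.
Photons incident: 537.8 / 3.692e-19 = 1.457e21, i.e. 1.457e21/6.022e23 = 0.002419 mol.
Fraction absorbed: 1 − 10^(−1.55) = 0.9718.
Photons absorbed: 0.9718 × 0.002419 = 0.002351 mol.
Φ = 1.001e-4 mol / 0.002351 mol photons = 0.043.

Φ = 0.043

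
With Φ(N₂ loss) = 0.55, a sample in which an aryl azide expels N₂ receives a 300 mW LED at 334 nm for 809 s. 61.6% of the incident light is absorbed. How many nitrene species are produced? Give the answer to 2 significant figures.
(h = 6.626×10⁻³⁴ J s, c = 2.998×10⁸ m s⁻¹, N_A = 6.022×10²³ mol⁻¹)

1.4×10²⁰ species

Photon energy at 334 nm: hc/λ = (6.626×10⁻³⁴)(2.998×10⁸)/(334×10⁻⁹) = 5.948×10⁻¹⁹ J.
Energy delivered: (300 mW)(809 s) = 242.7 J.
Photons incident: 242.7 / 5.948×10⁻¹⁹ = 4.080×10²⁰, i.e. 4.080×10²⁰/6.022×10²³ = 6.775×10⁻⁴ mol.
Photons absorbed: 0.616 × 6.775×10⁻⁴ = 4.173×10⁻⁴ mol.
Product: Φ × n_abs = 0.55 × 4.173×10⁻⁴ = 2.295×10⁻⁴ mol.
As a count: 2.295×10⁻⁴ × 6.022×10²³ = 1.4×10²⁰.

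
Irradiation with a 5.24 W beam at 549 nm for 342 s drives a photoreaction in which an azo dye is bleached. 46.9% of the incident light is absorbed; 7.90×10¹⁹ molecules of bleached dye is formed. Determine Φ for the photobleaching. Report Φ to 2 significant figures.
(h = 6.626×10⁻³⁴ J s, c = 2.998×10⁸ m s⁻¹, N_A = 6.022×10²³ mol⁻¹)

Product: 7.90×10¹⁹ / 6.022×10²³ = 1.312×10⁻⁴ mol.
Photon energy at 549 nm: hc/λ = (6.626×10⁻³⁴)(2.998×10⁸)/(549×10⁻⁹) = 3.618×10⁻¹⁹ J.
Energy delivered: (5.24 W)(342 s) = 1792 J.
Photons incident: 1792 / 3.618×10⁻¹⁹ = 4.953×10²¹, i.e. 4.953×10²¹/6.022×10²³ = 0.008225 mol.
Photons absorbed: 0.469 × 0.008225 = 0.003858 mol.
Φ = 1.312×10⁻⁴ mol / 0.003858 mol photons = 0.034.

Φ = 0.034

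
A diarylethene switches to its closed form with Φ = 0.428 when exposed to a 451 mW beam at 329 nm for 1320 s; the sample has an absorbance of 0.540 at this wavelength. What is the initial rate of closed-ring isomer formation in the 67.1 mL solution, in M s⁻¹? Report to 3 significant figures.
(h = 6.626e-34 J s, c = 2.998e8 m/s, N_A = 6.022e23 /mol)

Photon energy at 329 nm: hc/λ = (6.626e-34)(2.998e8)/(329e-9) = 6.038e-19 J.
Energy delivered: (451 mW)(1320 s) = 595.3 J.
Photons incident: 595.3 / 6.038e-19 = 9.859e20, i.e. 9.859e20/6.022e23 = 0.001637 mol.
Fraction absorbed: 1 − 10^(−0.540) = 0.7116.
Photons absorbed: 0.7116 × 0.001637 = 0.001165 mol.
Product formed: 0.428 × 0.001165 = 4.986e-4 mol.
Rate: 4.986e-4 mol / (1320 s × 0.0671 L) = 5.63e-6 M s⁻¹.

5.63e-6 M s⁻¹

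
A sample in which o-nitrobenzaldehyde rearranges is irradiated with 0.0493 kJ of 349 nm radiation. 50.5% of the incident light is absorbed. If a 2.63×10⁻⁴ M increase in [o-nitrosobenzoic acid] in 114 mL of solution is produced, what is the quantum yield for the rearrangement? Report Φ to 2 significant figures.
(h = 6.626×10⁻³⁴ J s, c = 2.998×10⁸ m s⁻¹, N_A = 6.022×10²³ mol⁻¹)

Φ = 0.41

Product: (2.63×10⁻⁴ M)(0.114 L) = 2.998×10⁻⁵ mol.
Photon energy at 349 nm: hc/λ = (6.626×10⁻³⁴)(2.998×10⁸)/(349×10⁻⁹) = 5.692×10⁻¹⁹ J.
Incident energy: 0.0493 kJ = 49.3 J.
Photons incident: 49.3 / 5.692×10⁻¹⁹ = 8.661×10¹⁹, i.e. 8.661×10¹⁹/6.022×10²³ = 1.438×10⁻⁴ mol.
Photons absorbed: 0.505 × 1.438×10⁻⁴ = 7.262×10⁻⁵ mol.
Φ = 2.998×10⁻⁵ mol / 7.262×10⁻⁵ mol photons = 0.41.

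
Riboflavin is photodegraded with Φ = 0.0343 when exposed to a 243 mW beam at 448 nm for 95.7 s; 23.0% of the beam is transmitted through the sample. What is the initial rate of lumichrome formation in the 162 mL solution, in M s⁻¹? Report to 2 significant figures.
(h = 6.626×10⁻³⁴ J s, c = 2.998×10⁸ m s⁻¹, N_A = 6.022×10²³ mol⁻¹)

1.5×10⁻⁷ M s⁻¹

Photon energy at 448 nm: hc/λ = (6.626×10⁻³⁴)(2.998×10⁸)/(448×10⁻⁹) = 4.434×10⁻¹⁹ J.
Energy delivered: (243 mW)(95.7 s) = 23.26 J.
Photons incident: 23.26 / 4.434×10⁻¹⁹ = 5.246×10¹⁹, i.e. 5.246×10¹⁹/6.022×10²³ = 8.711×10⁻⁵ mol.
Fraction absorbed: 1 − 23.0/100 = 0.7700.
Photons absorbed: 0.7700 × 8.711×10⁻⁵ = 6.707×10⁻⁵ mol.
Product formed: 0.0343 × 6.707×10⁻⁵ = 2.301×10⁻⁶ mol.
Rate: 2.301×10⁻⁶ mol / (95.7 s × 0.162 L) = 1.5×10⁻⁷ M s⁻¹.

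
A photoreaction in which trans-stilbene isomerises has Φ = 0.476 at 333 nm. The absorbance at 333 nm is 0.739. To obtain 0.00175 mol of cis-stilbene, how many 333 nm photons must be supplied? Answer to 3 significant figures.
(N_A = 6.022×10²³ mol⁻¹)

2.71×10²¹ photons

Photons that must be absorbed: 0.00175 / 0.476 = 0.003676 mol.
Fraction absorbed: 1 − 10^(−0.739) = 0.8176.
Incident photons needed: 0.003676 / 0.8176 = 0.004496 mol.
Photon count: 0.004496 × 6.022×10²³ = 2.71×10²¹.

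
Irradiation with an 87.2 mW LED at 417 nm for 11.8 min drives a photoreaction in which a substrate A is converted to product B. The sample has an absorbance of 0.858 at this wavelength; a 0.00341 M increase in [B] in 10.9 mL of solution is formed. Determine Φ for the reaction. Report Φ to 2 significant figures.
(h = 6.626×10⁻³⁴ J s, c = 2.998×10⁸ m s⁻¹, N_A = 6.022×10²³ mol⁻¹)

Φ = 0.20

Product: (0.00341 M)(0.0109 L) = 3.717×10⁻⁵ mol.
Photon energy at 417 nm: hc/λ = (6.626×10⁻³⁴)(2.998×10⁸)/(417×10⁻⁹) = 4.764×10⁻¹⁹ J.
Energy delivered: (87.2 mW)(708 s) = 61.74 J.
Photons incident: 61.74 / 4.764×10⁻¹⁹ = 1.296×10²⁰, i.e. 1.296×10²⁰/6.022×10²³ = 2.152×10⁻⁴ mol.
Fraction absorbed: 1 − 10^(−0.858) = 0.8613.
Photons absorbed: 0.8613 × 2.152×10⁻⁴ = 1.854×10⁻⁴ mol.
Φ = 3.717×10⁻⁵ mol / 1.854×10⁻⁴ mol photons = 0.20.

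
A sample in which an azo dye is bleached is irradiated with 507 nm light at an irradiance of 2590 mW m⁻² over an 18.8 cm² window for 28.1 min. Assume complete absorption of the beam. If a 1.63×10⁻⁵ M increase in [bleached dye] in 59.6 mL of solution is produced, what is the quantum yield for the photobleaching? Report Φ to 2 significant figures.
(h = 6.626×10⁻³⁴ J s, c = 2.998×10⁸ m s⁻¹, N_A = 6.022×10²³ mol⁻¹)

Φ = 0.028

Product: (1.63×10⁻⁵ M)(0.0596 L) = 9.715×10⁻⁷ mol.
Photon energy at 507 nm: hc/λ = (6.626×10⁻³⁴)(2.998×10⁸)/(507×10⁻⁹) = 3.918×10⁻¹⁹ J.
Energy delivered: (2590 mW m⁻²)(18.8×10⁻⁴ m²)(1686 s) = 8.209 J.
Photons incident: 8.209 / 3.918×10⁻¹⁹ = 2.095×10¹⁹, i.e. 2.095×10¹⁹/6.022×10²³ = 3.479×10⁻⁵ mol.
Φ = 9.715×10⁻⁷ mol / 3.479×10⁻⁵ mol photons = 0.028.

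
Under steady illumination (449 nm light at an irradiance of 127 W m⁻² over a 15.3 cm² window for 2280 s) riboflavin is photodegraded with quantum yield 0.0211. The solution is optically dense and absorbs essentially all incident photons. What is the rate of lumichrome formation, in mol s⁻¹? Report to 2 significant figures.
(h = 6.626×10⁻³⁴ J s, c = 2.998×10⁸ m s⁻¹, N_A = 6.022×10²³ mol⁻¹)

Photon energy at 449 nm: hc/λ = (6.626×10⁻³⁴)(2.998×10⁸)/(449×10⁻⁹) = 4.424×10⁻¹⁹ J.
Energy delivered: (127 W m⁻²)(15.3×10⁻⁴ m²)(2280 s) = 443.0 J.
Photons incident: 443.0 / 4.424×10⁻¹⁹ = 1.001×10²¹, i.e. 1.001×10²¹/6.022×10²³ = 0.001662 mol.
Product formed: 0.0211 × 0.001662 = 3.507×10⁻⁵ mol.
Rate: 3.507×10⁻⁵ / 2280 s = 1.5×10⁻⁸ mol s⁻¹.

1.5×10⁻⁸ mol s⁻¹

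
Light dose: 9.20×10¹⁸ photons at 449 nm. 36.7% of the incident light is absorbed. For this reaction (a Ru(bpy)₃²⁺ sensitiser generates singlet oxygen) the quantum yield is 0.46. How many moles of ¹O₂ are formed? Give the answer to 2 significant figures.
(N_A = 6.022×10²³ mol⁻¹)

2.6×10⁻⁶ mol

Moles of photons: 9.20×10¹⁸ / 6.022×10²³ = 1.528×10⁻⁵ mol.
Photons absorbed: 0.367 × 1.528×10⁻⁵ = 5.608×10⁻⁶ mol.
Product: Φ × n_abs = 0.46 × 5.608×10⁻⁶ = 2.580×10⁻⁶ mol.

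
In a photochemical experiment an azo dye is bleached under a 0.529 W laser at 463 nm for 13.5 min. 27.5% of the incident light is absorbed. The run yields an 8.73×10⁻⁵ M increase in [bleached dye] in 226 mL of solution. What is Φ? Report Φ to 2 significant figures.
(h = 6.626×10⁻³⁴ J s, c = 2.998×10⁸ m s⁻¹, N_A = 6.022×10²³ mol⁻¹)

Φ = 0.043

Product: (8.73×10⁻⁵ M)(0.226 L) = 1.973×10⁻⁵ mol.
Photon energy at 463 nm: hc/λ = (6.626×10⁻³⁴)(2.998×10⁸)/(463×10⁻⁹) = 4.290×10⁻¹⁹ J.
Energy delivered: (0.529 W)(810 s) = 428.5 J.
Photons incident: 428.5 / 4.290×10⁻¹⁹ = 9.988×10²⁰, i.e. 9.988×10²⁰/6.022×10²³ = 0.001659 mol.
Photons absorbed: 0.275 × 0.001659 = 4.562×10⁻⁴ mol.
Φ = 1.973×10⁻⁵ mol / 4.562×10⁻⁴ mol photons = 0.043.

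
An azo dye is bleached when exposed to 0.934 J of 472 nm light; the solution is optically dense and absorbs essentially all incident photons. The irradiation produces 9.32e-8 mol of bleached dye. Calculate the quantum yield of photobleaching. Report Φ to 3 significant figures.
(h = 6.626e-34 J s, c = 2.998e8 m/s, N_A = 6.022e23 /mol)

Φ = 0.0253

Photon energy at 472 nm: hc/λ = (6.626e-34)(2.998e8)/(472e-9) = 4.209e-19 J.
Photons incident: 0.934 / 4.209e-19 = 2.219e18, i.e. 2.219e18/6.022e23 = 3.685e-6 mol.
Φ = 9.32e-8 mol / 3.685e-6 mol photons = 0.0253.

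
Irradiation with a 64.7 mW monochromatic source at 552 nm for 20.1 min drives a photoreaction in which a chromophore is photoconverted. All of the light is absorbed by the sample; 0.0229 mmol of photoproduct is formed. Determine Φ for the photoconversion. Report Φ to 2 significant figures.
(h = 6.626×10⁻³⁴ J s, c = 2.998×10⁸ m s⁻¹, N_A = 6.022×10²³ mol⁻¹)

Φ = 0.064

Product: 0.0229 mmol = 2.29×10⁻⁵ mol.
Photon energy at 552 nm: hc/λ = (6.626×10⁻³⁴)(2.998×10⁸)/(552×10⁻⁹) = 3.599×10⁻¹⁹ J.
Energy delivered: (64.7 mW)(1206 s) = 78.03 J.
Photons incident: 78.03 / 3.599×10⁻¹⁹ = 2.168×10²⁰, i.e. 2.168×10²⁰/6.022×10²³ = 3.600×10⁻⁴ mol.
Φ = 2.29×10⁻⁵ mol / 3.600×10⁻⁴ mol photons = 0.064.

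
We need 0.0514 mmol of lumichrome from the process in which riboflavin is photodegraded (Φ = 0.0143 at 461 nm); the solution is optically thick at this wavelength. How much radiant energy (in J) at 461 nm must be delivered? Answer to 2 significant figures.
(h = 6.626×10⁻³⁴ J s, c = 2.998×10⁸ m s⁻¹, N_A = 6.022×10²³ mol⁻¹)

Product: 0.0514 mmol = 5.14×10⁻⁵ mol.
Photons that must be absorbed: 5.14×10⁻⁵ / 0.0143 = 0.003594 mol.
Photon energy: hc/λ = 4.309×10⁻¹⁹ J; per mole, 2.595×10⁵ J mol⁻¹.
Energy required: 0.003594 × 2.595×10⁵ = 930 J.

930 J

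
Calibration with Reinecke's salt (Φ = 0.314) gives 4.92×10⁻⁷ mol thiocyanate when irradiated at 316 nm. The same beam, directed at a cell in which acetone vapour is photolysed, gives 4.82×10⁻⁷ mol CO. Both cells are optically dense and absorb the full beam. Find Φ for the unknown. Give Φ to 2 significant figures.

Φ = 0.31

Photons absorbed by the actinometer: 4.92×10⁻⁷ / 0.314 = 1.567×10⁻⁶ mol.
Φ(unknown) = 4.82×10⁻⁷ / 1.567×10⁻⁶ = 0.31.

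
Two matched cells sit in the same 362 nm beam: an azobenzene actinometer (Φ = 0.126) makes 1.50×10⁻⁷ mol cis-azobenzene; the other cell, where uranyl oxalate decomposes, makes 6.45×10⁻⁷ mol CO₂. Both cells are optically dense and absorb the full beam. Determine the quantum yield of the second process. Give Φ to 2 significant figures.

Photons absorbed by the actinometer: 1.50×10⁻⁷ / 0.126 = 1.190×10⁻⁶ mol.
Φ(unknown) = 6.45×10⁻⁷ / 1.190×10⁻⁶ = 0.54.

Φ = 0.54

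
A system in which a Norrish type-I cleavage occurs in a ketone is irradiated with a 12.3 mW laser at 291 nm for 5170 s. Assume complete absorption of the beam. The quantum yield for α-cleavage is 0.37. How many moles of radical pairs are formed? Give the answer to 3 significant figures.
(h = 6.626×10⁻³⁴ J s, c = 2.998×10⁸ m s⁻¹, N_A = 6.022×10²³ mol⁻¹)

Photon energy at 291 nm: hc/λ = (6.626×10⁻³⁴)(2.998×10⁸)/(291×10⁻⁹) = 6.826×10⁻¹⁹ J.
Energy delivered: (12.3 mW)(5170 s) = 63.59 J.
Photons incident: 63.59 / 6.826×10⁻¹⁹ = 9.316×10¹⁹, i.e. 9.316×10¹⁹/6.022×10²³ = 1.547×10⁻⁴ mol.
Product: Φ × n_abs = 0.37 × 1.547×10⁻⁴ = 5.724×10⁻⁵ mol.

5.72×10⁻⁵ mol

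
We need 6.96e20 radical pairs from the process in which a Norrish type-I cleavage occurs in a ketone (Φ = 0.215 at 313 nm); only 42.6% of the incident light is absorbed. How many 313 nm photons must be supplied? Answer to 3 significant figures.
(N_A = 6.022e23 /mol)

7.60e21 photons

Product: 6.96e20 / 6.022e23 = 0.001156 mol.
Photons that must be absorbed: 0.001156 / 0.215 = 0.005377 mol.
Incident photons needed: 0.005377 / 0.426 = 0.01262 mol.
Photon count: 0.01262 × 6.022e23 = 7.60e21.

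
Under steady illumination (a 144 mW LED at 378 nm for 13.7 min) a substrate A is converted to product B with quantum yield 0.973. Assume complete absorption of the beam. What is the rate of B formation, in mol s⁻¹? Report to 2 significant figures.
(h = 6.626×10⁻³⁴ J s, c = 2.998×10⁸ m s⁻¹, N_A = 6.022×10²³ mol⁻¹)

Photon energy at 378 nm: hc/λ = (6.626×10⁻³⁴)(2.998×10⁸)/(378×10⁻⁹) = 5.255×10⁻¹⁹ J.
Energy delivered: (144 mW)(822 s) = 118.4 J.
Photons incident: 118.4 / 5.255×10⁻¹⁹ = 2.253×10²⁰, i.e. 2.253×10²⁰/6.022×10²³ = 3.741×10⁻⁴ mol.
Product formed: 0.973 × 3.741×10⁻⁴ = 3.640×10⁻⁴ mol.
Rate: 3.640×10⁻⁴ / 822 s = 4.4×10⁻⁷ mol s⁻¹.

4.4×10⁻⁷ mol s⁻¹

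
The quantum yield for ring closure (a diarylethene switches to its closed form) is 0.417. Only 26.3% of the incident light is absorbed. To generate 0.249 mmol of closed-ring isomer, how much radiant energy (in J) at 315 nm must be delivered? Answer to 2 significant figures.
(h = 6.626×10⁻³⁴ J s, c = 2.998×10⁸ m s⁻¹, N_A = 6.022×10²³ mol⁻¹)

Product: 0.249 mmol = 2.49×10⁻⁴ mol.
Photons that must be absorbed: 2.49×10⁻⁴ / 0.417 = 5.971×10⁻⁴ mol.
Incident photons needed: 5.971×10⁻⁴ / 0.263 = 0.002270 mol.
Photon energy: hc/λ = 6.306×10⁻¹⁹ J; per mole, 3.797×10⁵ J mol⁻¹.
Energy required: 0.002270 × 3.797×10⁵ = 860 J.

860 J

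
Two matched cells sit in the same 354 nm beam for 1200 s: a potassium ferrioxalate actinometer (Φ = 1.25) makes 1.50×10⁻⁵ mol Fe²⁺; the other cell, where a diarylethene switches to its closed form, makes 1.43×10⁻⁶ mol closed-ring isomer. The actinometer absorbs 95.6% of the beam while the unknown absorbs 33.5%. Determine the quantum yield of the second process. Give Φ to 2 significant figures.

Photons absorbed by the actinometer: 1.50×10⁻⁵ / 1.25 = 1.200×10⁻⁵ mol.
Incident flux: 1.200×10⁻⁵ / 0.956 = 1.255×10⁻⁵ einstein.
Absorbed by unknown: 0.335 × 1.255×10⁻⁵ = 4.204×10⁻⁶ mol.
Φ(unknown) = 1.43×10⁻⁶ / 4.204×10⁻⁶ = 0.34.

Φ = 0.34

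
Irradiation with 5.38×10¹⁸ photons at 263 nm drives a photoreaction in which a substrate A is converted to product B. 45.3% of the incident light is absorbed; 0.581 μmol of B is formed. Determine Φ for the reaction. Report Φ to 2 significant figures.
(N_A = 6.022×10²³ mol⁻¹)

Product: 0.581 μmol = 5.81×10⁻⁷ mol.
Moles of photons: 5.38×10¹⁸ / 6.022×10²³ = 8.934×10⁻⁶ mol.
Photons absorbed: 0.453 × 8.934×10⁻⁶ = 4.047×10⁻⁶ mol.
Φ = 5.81×10⁻⁷ mol / 4.047×10⁻⁶ mol photons = 0.14.

Φ = 0.14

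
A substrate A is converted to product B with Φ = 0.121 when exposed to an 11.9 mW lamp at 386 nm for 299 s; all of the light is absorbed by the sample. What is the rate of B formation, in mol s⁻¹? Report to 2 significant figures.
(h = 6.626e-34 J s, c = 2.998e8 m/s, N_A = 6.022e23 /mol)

4.6e-9 mol s⁻¹

Photon energy at 386 nm: hc/λ = (6.626e-34)(2.998e8)/(386e-9) = 5.146e-19 J.
Energy delivered: (11.9 mW)(299 s) = 3.558 J.
Photons incident: 3.558 / 5.146e-19 = 6.914e18, i.e. 6.914e18/6.022e23 = 1.148e-5 mol.
Product formed: 0.121 × 1.148e-5 = 1.389e-6 mol.
Rate: 1.389e-6 / 299 s = 4.6e-9 mol s⁻¹.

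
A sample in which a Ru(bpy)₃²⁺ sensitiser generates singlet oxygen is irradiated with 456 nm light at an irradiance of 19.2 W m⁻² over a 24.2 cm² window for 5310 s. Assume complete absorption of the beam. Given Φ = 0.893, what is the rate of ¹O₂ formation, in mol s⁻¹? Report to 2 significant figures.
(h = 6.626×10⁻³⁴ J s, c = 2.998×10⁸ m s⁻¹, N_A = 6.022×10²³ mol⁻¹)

1.6×10⁻⁷ mol s⁻¹

Photon energy at 456 nm: hc/λ = (6.626×10⁻³⁴)(2.998×10⁸)/(456×10⁻⁹) = 4.356×10⁻¹⁹ J.
Energy delivered: (19.2 W m⁻²)(24.2×10⁻⁴ m²)(5310 s) = 246.7 J.
Photons incident: 246.7 / 4.356×10⁻¹⁹ = 5.663×10²⁰, i.e. 5.663×10²⁰/6.022×10²³ = 9.404×10⁻⁴ mol.
Product formed: 0.893 × 9.404×10⁻⁴ = 8.398×10⁻⁴ mol.
Rate: 8.398×10⁻⁴ / 5310 s = 1.6×10⁻⁷ mol s⁻¹.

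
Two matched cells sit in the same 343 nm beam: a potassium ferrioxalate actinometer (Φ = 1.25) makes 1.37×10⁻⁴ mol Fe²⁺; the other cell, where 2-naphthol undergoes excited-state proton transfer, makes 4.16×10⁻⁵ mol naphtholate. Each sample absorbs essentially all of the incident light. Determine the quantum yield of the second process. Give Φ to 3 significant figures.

Φ = 0.380

Photons absorbed by the actinometer: 1.37×10⁻⁴ / 1.25 = 1.096×10⁻⁴ mol.
Φ(unknown) = 4.16×10⁻⁵ / 1.096×10⁻⁴ = 0.380.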